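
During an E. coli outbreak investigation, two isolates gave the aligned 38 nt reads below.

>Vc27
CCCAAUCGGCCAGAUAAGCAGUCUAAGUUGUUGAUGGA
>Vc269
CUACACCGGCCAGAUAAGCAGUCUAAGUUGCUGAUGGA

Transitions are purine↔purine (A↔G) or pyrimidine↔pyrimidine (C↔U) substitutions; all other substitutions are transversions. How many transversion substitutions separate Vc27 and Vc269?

2

Differing sites — 2:C/U (Ti); 3:C/A (Tv); 4:A/C (Tv); 6:U/C (Ti); 31:U/C (Ti).
Of the 5 differences, 3 transitions and 2 transversions, so the answer is 2.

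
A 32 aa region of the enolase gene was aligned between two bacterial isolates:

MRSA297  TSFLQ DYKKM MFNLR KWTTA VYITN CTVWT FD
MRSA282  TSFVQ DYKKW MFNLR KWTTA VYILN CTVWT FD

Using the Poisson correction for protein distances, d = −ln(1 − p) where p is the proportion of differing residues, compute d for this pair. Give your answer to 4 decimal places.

Mismatches occur at site 4 (L/V), site 10 (M/W), site 24 (T/L).
p = 3/32 = 0.093750.
d = −ln(1 − 0.093750) = −ln(0.906250) = 0.0984.

0.0984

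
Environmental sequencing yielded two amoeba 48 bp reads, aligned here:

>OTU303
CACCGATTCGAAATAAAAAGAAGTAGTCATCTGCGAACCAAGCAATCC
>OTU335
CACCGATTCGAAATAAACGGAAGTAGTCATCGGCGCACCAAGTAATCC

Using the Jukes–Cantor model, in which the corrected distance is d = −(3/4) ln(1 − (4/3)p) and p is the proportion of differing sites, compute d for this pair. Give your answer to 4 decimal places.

0.1121

Differing sites — 18:A/C; 19:A/G; 32:T/G; 36:A/C; 43:C/T.
p = 5/48 = 0.104167.
d = −0.75 · ln(1 − (4/3)·0.104167) = −0.75 · ln(0.861111) = −0.75 · (-0.149532) = 0.1121.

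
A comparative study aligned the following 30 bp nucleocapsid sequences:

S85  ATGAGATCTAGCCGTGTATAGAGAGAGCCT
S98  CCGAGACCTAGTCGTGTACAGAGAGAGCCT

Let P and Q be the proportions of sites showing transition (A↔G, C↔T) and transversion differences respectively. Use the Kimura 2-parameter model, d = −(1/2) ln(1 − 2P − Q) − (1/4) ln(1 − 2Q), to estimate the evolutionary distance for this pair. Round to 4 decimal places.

0.1956

The sequences differ at positions 1 (A/C, transversion), 2 (T/C, transition), 7 (T/C, transition), 12 (C/T, transition), 19 (T/C, transition).
Of the 5 differences, 4 transitions and 1 transversion over 30 sites: P = 4/30 = 0.133333, Q = 1/30 = 0.033333.
d = −0.5·ln(0.700001) − 0.25·ln(0.933334) = −0.5·(-0.356674) − 0.25·(-0.068992) = 0.1956.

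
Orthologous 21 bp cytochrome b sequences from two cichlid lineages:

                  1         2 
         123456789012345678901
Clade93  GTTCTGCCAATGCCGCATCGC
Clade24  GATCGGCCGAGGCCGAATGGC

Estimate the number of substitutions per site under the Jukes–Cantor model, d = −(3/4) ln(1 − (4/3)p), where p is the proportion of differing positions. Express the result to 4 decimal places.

0.3597

Differing sites — 2:T/A; 5:T/G; 9:A/G; 11:T/G; 16:C/A; 19:C/G.
p = 6/21 = 0.285714.
d = −0.75 · ln(1 − (4/3)·0.285714) = −0.75 · ln(0.619048) = −0.75 · (-0.479572) = 0.3597.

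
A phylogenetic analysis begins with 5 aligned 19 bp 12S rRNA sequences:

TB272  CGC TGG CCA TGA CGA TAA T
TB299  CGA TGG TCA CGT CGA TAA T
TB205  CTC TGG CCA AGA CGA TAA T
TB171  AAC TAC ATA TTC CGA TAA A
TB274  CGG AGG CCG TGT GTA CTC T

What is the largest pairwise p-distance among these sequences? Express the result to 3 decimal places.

0.895

Pairwise Hamming distances:
  TB272 vs TB299: 4
  TB272 vs TB205: 2
  TB272 vs TB171: 9
  TB272 vs TB274: 9
  TB299 vs TB205: 5
  TB299 vs TB171: 11
  TB299 vs TB274: 10
  TB205 vs TB171: 10
  TB205 vs TB274: 11
  TB171 vs TB274: 17
The largest is 17 mismatches, between TB171 and TB274; p = 17/19 = 0.895.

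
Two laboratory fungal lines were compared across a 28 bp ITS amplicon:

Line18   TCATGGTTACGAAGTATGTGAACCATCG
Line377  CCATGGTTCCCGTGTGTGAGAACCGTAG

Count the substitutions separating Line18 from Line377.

9

Differing sites — 1:T/C; 9:A/C; 11:G/C; 12:A/G; 13:A/T; 16:A/G; 19:T/A; 25:A/G; 27:C/A.
That gives 9 mismatches out of 28 aligned sites, so the Hamming distance is 9.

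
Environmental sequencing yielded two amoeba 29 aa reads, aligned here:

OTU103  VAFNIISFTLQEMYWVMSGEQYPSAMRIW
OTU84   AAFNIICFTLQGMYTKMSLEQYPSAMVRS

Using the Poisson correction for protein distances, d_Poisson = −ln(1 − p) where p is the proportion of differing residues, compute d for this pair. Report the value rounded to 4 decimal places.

Mismatches occur at site 1 (V↔A), site 7 (S↔C), site 12 (E↔G), site 15 (W↔T), site 16 (V↔K), site 19 (G↔L), site 27 (R↔V), site 28 (I↔R), site 29 (W↔S).
p = 9/29 = 0.310345.
d = −ln(1 − 0.310345) = −ln(0.689655) = 0.3716.

0.3716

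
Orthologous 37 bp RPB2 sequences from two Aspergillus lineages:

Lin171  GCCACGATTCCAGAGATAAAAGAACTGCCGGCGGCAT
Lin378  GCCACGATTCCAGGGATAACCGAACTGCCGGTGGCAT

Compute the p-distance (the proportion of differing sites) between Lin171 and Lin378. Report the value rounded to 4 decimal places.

0.1081

The sequences differ at positions 14 (A/G), 20 (A/C), 21 (A/C), 32 (C/T).
There are 4 differences over 37 sites, so p = 4/37 = 0.1081.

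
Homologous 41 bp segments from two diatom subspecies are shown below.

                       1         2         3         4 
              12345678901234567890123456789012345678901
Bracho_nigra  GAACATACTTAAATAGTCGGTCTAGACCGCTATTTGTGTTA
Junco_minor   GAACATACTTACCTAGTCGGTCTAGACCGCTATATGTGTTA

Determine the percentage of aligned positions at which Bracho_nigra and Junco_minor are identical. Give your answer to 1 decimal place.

Mismatches occur at site 12 (A↔C), site 13 (A↔C), site 34 (T↔A).
38 of the 41 sites match, so the percent identity is 38/41 × 100 = 92.7%.

92.7%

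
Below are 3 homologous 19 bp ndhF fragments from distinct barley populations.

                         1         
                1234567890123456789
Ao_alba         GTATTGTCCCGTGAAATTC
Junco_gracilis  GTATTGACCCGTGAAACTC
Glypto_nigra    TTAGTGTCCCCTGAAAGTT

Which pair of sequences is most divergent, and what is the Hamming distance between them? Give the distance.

Pairwise Hamming distances:
  Ao_alba vs Junco_gracilis: 2
  Ao_alba vs Glypto_nigra: 5
  Junco_gracilis vs Glypto_nigra: 6
The largest is 6, between Junco_gracilis and Glypto_nigra.

6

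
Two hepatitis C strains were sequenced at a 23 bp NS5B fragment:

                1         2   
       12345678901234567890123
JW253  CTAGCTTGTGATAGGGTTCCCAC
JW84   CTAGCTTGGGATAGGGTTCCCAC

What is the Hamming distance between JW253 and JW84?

Differing sites — 9:T/G.
That gives 1 mismatch out of 23 aligned sites, so the Hamming distance is 1.

1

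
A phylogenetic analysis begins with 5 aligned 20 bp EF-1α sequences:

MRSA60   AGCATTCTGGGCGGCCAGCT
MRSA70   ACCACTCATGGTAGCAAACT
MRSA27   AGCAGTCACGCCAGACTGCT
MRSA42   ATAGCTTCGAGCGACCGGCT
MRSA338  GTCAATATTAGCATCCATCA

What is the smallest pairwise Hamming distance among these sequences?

7

Pairwise Hamming distances:
  MRSA60 vs MRSA70: 8
  MRSA60 vs MRSA27: 7
  MRSA60 vs MRSA42: 9
  MRSA60 vs MRSA338: 10
  MRSA70 vs MRSA27: 9
  MRSA70 vs MRSA42: 13
  MRSA70 vs MRSA338: 11
  MRSA27 vs MRSA42: 13
  MRSA27 vs MRSA338: 13
  MRSA42 vs MRSA338: 12
The smallest is 7, between MRSA60 and MRSA27.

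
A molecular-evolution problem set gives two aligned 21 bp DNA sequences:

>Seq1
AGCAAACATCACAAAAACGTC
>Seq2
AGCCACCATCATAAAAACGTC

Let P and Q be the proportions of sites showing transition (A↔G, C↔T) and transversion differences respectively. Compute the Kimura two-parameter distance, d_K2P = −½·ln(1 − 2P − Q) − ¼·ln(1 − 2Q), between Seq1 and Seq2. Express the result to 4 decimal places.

The sequences differ at positions 4 (A/C, transversion), 6 (A/C, transversion), 12 (C/T, transition).
Of the 3 differences, 1 transition and 2 transversions over 21 sites: P = 1/21 = 0.047619, Q = 2/21 = 0.095238.
d = −0.5·ln(0.809524) − 0.25·ln(0.809524) = −0.5·(-0.211309) − 0.25·(-0.211309) = 0.1585.

0.1585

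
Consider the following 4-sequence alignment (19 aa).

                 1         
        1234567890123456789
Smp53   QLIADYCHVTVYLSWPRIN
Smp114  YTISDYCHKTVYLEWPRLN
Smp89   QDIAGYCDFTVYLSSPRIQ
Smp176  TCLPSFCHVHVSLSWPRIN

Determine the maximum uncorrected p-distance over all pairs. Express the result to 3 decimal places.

0.632

Pairwise Hamming distances:
  Smp53 vs Smp114: 6
  Smp53 vs Smp89: 6
  Smp53 vs Smp176: 8
  Smp114 vs Smp89: 10
  Smp114 vs Smp176: 11
  Smp89 vs Smp176: 12
The largest is 12 mismatches, between Smp89 and Smp176; p = 12/19 = 0.632.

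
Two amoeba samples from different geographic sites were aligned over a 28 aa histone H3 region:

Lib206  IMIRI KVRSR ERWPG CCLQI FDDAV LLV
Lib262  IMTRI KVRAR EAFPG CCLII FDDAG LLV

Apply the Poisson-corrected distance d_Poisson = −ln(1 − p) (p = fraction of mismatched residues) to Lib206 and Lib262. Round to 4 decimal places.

0.2412

The sequences differ at positions 3 (I/T), 9 (S/A), 12 (R/A), 13 (W/F), 19 (Q/I), 25 (V/G).
p = 6/28 = 0.214286.
d = −ln(1 − 0.214286) = −ln(0.785714) = 0.2412.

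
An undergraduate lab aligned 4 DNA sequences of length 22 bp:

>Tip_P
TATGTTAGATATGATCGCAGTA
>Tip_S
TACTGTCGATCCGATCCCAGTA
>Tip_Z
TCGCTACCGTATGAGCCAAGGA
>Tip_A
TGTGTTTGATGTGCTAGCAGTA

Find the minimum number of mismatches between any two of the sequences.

Pairwise Hamming distances:
  Tip_P vs Tip_S: 7
  Tip_P vs Tip_Z: 11
  Tip_P vs Tip_A: 5
  Tip_S vs Tip_Z: 12
  Tip_S vs Tip_A: 10
  Tip_Z vs Tip_A: 14
The smallest is 5, between Tip_P and Tip_A.

5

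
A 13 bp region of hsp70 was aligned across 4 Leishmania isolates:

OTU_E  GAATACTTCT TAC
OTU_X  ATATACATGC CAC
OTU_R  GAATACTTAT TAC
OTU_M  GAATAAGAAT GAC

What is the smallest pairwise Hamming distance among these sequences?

1

Pairwise Hamming distances:
  OTU_E vs OTU_X: 6
  OTU_E vs OTU_R: 1
  OTU_E vs OTU_M: 5
  OTU_X vs OTU_R: 6
  OTU_X vs OTU_M: 8
  OTU_R vs OTU_M: 4
The smallest is 1, between OTU_E and OTU_R.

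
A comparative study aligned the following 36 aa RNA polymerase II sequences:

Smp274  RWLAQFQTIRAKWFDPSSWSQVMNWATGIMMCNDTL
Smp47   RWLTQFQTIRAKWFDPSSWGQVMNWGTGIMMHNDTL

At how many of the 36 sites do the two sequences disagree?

Mismatches occur at site 4 (A↔T), site 20 (S↔G), site 26 (A↔G), site 32 (C↔H).
That gives 4 mismatches out of 36 aligned sites, so the Hamming distance is 4.

4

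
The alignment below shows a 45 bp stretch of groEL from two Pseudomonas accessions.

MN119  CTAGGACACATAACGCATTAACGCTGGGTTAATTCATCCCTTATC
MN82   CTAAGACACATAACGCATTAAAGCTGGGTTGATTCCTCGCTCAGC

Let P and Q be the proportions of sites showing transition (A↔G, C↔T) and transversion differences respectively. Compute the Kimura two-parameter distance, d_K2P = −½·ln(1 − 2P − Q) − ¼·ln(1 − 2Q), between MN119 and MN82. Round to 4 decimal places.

Differing sites — 4:G/A (Ti); 22:C/A (Tv); 31:A/G (Ti); 36:A/C (Tv); 39:C/G (Tv); 42:T/C (Ti); 44:T/G (Tv).
Of the 7 differences, 3 transitions and 4 transversions over 45 sites: P = 3/45 = 0.066667, Q = 4/45 = 0.088889.
d = −0.5·ln(0.777777) − 0.25·ln(0.822222) = −0.5·(-0.251315) − 0.25·(-0.195745) = 0.1746.

0.1746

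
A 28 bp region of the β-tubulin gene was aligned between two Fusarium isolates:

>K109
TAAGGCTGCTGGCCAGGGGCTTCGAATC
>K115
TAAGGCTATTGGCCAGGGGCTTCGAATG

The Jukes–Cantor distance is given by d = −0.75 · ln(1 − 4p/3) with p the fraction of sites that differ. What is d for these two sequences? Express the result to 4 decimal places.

0.1156

Differing sites — 8:G/A; 9:C/T; 28:C/G.
p = 3/28 = 0.107143.
d = −0.75 · ln(1 − (4/3)·0.107143) = −0.75 · ln(0.857143) = −0.75 · (-0.154151) = 0.1156.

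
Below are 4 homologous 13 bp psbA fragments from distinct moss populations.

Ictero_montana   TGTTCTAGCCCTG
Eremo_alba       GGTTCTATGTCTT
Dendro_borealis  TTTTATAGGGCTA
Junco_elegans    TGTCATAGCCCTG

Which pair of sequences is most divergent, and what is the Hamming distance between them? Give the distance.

7

Pairwise Hamming distances:
  Ictero_montana vs Eremo_alba: 5
  Ictero_montana vs Dendro_borealis: 5
  Ictero_montana vs Junco_elegans: 2
  Eremo_alba vs Dendro_borealis: 6
  Eremo_alba vs Junco_elegans: 7
  Dendro_borealis vs Junco_elegans: 5
The largest is 7, between Eremo_alba and Junco_elegans.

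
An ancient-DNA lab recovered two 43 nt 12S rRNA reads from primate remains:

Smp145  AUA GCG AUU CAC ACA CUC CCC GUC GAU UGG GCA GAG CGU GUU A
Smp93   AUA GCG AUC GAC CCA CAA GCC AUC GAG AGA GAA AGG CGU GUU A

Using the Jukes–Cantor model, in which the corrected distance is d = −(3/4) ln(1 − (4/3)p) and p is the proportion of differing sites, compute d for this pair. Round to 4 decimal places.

0.3870

Mismatches occur at site 9 (U↔C), site 10 (C↔G), site 13 (A↔C), site 17 (U↔A), site 18 (C↔A), site 19 (C↔G), site 22 (G↔A), site 27 (U↔G), site 28 (U↔A), site 30 (G↔A), site 32 (C↔A), site 34 (G↔A), site 35 (A↔G).
p = 13/43 = 0.302326.
d = −0.75 · ln(1 − (4/3)·0.302326) = −0.75 · ln(0.596899) = −0.75 · (-0.516007) = 0.3870.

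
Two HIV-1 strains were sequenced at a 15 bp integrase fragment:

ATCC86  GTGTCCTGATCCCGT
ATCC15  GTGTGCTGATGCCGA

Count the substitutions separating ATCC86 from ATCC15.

3

Differing sites — 5:C/G; 11:C/G; 15:T/A.
That gives 3 mismatches out of 15 aligned sites, so the Hamming distance is 3.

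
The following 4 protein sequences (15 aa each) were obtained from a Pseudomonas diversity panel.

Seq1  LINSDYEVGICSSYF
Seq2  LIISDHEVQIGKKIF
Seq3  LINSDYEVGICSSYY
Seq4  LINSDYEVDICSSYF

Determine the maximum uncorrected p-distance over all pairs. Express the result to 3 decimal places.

Pairwise Hamming distances:
  Seq1 vs Seq2: 7
  Seq1 vs Seq3: 1
  Seq1 vs Seq4: 1
  Seq2 vs Seq3: 8
  Seq2 vs Seq4: 7
  Seq3 vs Seq4: 2
The largest is 8 mismatches, between Seq2 and Seq3; p = 8/15 = 0.533.

0.533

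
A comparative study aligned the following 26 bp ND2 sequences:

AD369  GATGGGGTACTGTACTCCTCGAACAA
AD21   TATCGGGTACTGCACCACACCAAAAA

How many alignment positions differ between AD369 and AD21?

Differing sites — 1:G/T; 4:G/C; 13:T/C; 16:T/C; 17:C/A; 19:T/A; 21:G/C; 24:C/A.
That gives 8 mismatches out of 26 aligned sites, so the Hamming distance is 8.

8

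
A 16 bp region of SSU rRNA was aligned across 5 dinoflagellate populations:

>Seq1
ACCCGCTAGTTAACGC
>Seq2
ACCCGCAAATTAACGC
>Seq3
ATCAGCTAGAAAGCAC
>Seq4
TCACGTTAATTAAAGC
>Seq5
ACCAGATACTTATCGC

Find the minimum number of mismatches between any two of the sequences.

2

Pairwise Hamming distances:
  Seq1 vs Seq2: 2
  Seq1 vs Seq3: 6
  Seq1 vs Seq4: 5
  Seq1 vs Seq5: 4
  Seq2 vs Seq3: 8
  Seq2 vs Seq4: 5
  Seq2 vs Seq5: 5
  Seq3 vs Seq4: 11
  Seq3 vs Seq5: 7
  Seq4 vs Seq5: 7
The smallest is 2, between Seq1 and Seq2.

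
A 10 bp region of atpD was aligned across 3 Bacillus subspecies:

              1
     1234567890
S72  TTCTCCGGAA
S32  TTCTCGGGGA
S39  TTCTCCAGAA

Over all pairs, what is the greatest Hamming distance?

Pairwise Hamming distances:
  S72 vs S32: 2
  S72 vs S39: 1
  S32 vs S39: 3
The largest is 3, between S32 and S39.

3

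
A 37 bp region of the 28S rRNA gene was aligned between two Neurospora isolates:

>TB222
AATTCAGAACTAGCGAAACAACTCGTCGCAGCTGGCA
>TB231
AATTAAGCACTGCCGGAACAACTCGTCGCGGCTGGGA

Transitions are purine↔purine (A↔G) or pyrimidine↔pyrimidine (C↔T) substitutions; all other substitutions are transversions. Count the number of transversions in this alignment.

4

Differing sites — 5:C/A (Tv); 8:A/C (Tv); 12:A/G (Ti); 13:G/C (Tv); 16:A/G (Ti); 30:A/G (Ti); 36:C/G (Tv).
Of the 7 differences, 3 transitions and 4 transversions, so the answer is 4.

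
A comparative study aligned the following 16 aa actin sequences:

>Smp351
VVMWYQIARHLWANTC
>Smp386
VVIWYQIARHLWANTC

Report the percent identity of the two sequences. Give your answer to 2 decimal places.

93.75%

A single mismatch occurs at site 3 (M↔I).
15 of the 16 sites match, so the percent identity is 15/16 × 100 = 93.75%.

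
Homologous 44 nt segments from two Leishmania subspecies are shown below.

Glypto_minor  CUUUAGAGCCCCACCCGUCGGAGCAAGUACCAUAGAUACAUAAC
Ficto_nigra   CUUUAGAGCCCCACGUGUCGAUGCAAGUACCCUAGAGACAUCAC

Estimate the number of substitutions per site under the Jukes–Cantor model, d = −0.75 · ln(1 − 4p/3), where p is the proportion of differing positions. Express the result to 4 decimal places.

Differing sites — 15:C/G; 16:C/U; 21:G/A; 22:A/U; 32:A/C; 37:U/G; 42:A/C.
p = 7/44 = 0.159091.
d = −0.75 · ln(1 − (4/3)·0.159091) = −0.75 · ln(0.787879) = −0.75 · (-0.238411) = 0.1788.

0.1788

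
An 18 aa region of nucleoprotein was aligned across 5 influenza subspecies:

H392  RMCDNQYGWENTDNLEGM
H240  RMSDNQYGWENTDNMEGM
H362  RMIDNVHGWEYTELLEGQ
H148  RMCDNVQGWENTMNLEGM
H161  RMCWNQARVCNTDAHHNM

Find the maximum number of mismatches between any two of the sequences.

Pairwise Hamming distances:
  H392 vs H240: 2
  H392 vs H362: 7
  H392 vs H148: 3
  H392 vs H161: 9
  H240 vs H362: 8
  H240 vs H148: 5
  H240 vs H161: 10
  H362 vs H148: 6
  H362 vs H161: 14
  H148 vs H161: 11
The largest is 14, between H362 and H161.

14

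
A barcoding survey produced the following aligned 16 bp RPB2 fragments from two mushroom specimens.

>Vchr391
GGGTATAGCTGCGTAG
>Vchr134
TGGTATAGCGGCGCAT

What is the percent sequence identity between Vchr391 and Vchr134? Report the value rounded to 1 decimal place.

The sequences differ at positions 1 (G/T), 10 (T/G), 14 (T/C), 16 (G/T).
12 of the 16 sites match, so the percent identity is 12/16 × 100 = 75.0%.

75.0%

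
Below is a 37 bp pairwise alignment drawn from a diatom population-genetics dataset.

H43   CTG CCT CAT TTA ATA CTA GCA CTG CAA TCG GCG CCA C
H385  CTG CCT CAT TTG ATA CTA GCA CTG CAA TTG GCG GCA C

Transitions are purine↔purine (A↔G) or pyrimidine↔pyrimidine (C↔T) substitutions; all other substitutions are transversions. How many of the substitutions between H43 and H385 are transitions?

Mismatches occur at site 12 (A↔G, transition), site 29 (C↔T, transition), site 34 (C↔G, transversion).
Of the 3 differences, 2 transitions and 1 transversion, so the answer is 2.

2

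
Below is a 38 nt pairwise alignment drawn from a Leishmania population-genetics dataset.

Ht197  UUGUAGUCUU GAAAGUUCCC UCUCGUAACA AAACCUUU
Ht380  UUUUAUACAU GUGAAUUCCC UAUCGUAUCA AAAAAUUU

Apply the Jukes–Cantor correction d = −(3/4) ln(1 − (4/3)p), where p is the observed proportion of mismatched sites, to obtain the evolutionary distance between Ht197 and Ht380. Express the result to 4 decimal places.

Mismatches occur at site 3 (G↔U), site 6 (G↔U), site 7 (U↔A), site 9 (U↔A), site 12 (A↔U), site 13 (A↔G), site 15 (G↔A), site 22 (C↔A), site 28 (A↔U), site 34 (C↔A), site 35 (C↔A).
p = 11/38 = 0.289474.
d = −0.75 · ln(1 − (4/3)·0.289474) = −0.75 · ln(0.614035) = −0.75 · (-0.487703) = 0.3658.

0.3658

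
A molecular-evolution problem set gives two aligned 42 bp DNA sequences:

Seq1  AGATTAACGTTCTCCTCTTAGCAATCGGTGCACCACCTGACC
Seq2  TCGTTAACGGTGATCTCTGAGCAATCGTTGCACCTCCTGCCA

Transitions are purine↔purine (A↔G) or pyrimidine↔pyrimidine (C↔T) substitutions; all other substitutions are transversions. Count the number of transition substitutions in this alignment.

Mismatches occur at site 1 (A↔T, transversion), site 2 (G↔C, transversion), site 3 (A↔G, transition), site 10 (T↔G, transversion), site 12 (C↔G, transversion), site 13 (T↔A, transversion), site 14 (C↔T, transition), site 19 (T↔G, transversion), site 28 (G↔T, transversion), site 35 (A↔T, transversion), site 40 (A↔C, transversion), site 42 (C↔A, transversion).
Of the 12 differences, 2 transitions and 10 transversions, so the answer is 2.

2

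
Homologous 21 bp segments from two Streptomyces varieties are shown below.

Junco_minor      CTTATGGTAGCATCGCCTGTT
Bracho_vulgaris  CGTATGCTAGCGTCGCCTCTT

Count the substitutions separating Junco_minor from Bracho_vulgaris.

4

The sequences differ at positions 2 (T/G), 7 (G/C), 12 (A/G), 19 (G/C).
That gives 4 mismatches out of 21 aligned sites, so the Hamming distance is 4.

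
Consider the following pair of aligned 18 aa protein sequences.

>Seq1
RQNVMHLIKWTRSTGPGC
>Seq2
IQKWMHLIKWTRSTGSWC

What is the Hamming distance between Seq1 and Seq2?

Differing sites — 1:R/I; 3:N/K; 4:V/W; 16:P/S; 17:G/W.
That gives 5 mismatches out of 18 aligned sites, so the Hamming distance is 5.

5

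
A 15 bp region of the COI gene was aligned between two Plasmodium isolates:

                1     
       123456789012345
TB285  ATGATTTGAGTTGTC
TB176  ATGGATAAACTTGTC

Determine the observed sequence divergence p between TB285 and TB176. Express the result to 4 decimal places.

0.3333

The sequences differ at positions 4 (A/G), 5 (T/A), 7 (T/A), 8 (G/A), 10 (G/C).
There are 5 differences over 15 sites, so p = 5/15 = 0.3333.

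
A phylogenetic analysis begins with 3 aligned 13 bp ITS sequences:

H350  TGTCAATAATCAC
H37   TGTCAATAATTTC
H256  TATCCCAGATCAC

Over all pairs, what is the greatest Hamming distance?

7

Pairwise Hamming distances:
  H350 vs H37: 2
  H350 vs H256: 5
  H37 vs H256: 7
The largest is 7, between H37 and H256.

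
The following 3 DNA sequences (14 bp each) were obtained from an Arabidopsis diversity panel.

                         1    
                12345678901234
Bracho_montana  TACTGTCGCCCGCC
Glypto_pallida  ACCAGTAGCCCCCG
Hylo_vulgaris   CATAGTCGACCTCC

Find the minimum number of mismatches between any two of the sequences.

Pairwise Hamming distances:
  Bracho_montana vs Glypto_pallida: 6
  Bracho_montana vs Hylo_vulgaris: 5
  Glypto_pallida vs Hylo_vulgaris: 7
The smallest is 5, between Bracho_montana and Hylo_vulgaris.

5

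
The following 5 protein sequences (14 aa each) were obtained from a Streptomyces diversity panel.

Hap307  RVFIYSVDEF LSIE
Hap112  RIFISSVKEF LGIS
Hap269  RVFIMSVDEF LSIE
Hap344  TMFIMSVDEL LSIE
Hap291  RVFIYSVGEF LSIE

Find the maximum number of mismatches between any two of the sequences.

7

Pairwise Hamming distances:
  Hap307 vs Hap112: 5
  Hap307 vs Hap269: 1
  Hap307 vs Hap344: 4
  Hap307 vs Hap291: 1
  Hap112 vs Hap269: 5
  Hap112 vs Hap344: 7
  Hap112 vs Hap291: 5
  Hap269 vs Hap344: 3
  Hap269 vs Hap291: 2
  Hap344 vs Hap291: 5
The largest is 7, between Hap112 and Hap344.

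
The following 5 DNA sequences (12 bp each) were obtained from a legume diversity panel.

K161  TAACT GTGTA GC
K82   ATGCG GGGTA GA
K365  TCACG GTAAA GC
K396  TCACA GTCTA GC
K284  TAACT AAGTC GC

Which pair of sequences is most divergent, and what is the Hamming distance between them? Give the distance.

8

Pairwise Hamming distances:
  K161 vs K82: 6
  K161 vs K365: 4
  K161 vs K396: 3
  K161 vs K284: 3
  K82 vs K365: 7
  K82 vs K396: 7
  K82 vs K284: 8
  K365 vs K396: 3
  K365 vs K284: 7
  K396 vs K284: 6
The largest is 8, between K82 and K284.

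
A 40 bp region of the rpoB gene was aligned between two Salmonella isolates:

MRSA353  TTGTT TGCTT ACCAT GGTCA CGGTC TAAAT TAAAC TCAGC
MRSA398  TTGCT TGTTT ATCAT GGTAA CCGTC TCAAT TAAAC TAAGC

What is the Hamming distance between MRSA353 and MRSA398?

Differing sites — 4:T/C; 8:C/T; 12:C/T; 19:C/A; 22:G/C; 27:A/C; 37:C/A.
That gives 7 mismatches out of 40 aligned sites, so the Hamming distance is 7.

7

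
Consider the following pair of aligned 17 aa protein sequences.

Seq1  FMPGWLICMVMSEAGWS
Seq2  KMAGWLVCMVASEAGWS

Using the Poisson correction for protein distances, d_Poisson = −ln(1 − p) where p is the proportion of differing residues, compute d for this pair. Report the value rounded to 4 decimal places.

0.2683

Mismatches occur at site 1 (F/K), site 3 (P/A), site 7 (I/V), site 11 (M/A).
p = 4/17 = 0.235294.
d = −ln(1 − 0.235294) = −ln(0.764706) = 0.2683.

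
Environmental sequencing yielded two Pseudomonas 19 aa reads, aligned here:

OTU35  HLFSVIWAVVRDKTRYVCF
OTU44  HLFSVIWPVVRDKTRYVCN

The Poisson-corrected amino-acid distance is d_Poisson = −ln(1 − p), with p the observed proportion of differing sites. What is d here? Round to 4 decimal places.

Mismatches occur at site 8 (A→P), site 19 (F→N).
p = 2/19 = 0.105263.
d = −ln(1 − 0.105263) = −ln(0.894737) = 0.1112.

0.1112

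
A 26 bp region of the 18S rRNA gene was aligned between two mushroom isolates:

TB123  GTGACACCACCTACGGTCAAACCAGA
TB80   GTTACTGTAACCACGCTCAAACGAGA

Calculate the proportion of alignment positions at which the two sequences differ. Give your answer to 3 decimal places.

The sequences differ at positions 3 (G/T), 6 (A/T), 7 (C/G), 8 (C/T), 10 (C/A), 12 (T/C), 16 (G/C), 23 (C/G).
There are 8 differences over 26 sites, so p = 8/26 = 0.308.

0.308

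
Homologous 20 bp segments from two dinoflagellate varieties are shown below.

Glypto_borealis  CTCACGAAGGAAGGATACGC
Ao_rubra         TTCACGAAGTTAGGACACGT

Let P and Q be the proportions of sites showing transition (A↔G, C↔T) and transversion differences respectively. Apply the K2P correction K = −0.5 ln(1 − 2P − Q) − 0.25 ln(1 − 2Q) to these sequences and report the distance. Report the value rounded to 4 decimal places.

The sequences differ at positions 1 (C/T, transition), 10 (G/T, transversion), 11 (A/T, transversion), 16 (T/C, transition), 20 (C/T, transition).
Of the 5 differences, 3 transitions and 2 transversions over 20 sites: P = 3/20 = 0.150000, Q = 2/20 = 0.100000.
d = −0.5·ln(0.600000) − 0.25·ln(0.800000) = −0.5·(-0.510826) − 0.25·(-0.223144) = 0.3112.

0.3112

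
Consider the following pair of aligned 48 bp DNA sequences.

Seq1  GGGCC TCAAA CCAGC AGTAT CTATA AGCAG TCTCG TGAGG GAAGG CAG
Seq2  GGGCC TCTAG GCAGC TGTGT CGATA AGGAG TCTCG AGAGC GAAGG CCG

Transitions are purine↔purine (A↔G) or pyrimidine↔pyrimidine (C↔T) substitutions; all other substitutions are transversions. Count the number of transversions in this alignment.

8

Mismatches occur at site 8 (A/T, transversion), site 10 (A/G, transition), site 11 (C/G, transversion), site 16 (A/T, transversion), site 19 (A/G, transition), site 22 (T/G, transversion), site 28 (C/G, transversion), site 36 (T/A, transversion), site 40 (G/C, transversion), site 47 (A/C, transversion).
Of the 10 differences, 2 transitions and 8 transversions, so the answer is 8.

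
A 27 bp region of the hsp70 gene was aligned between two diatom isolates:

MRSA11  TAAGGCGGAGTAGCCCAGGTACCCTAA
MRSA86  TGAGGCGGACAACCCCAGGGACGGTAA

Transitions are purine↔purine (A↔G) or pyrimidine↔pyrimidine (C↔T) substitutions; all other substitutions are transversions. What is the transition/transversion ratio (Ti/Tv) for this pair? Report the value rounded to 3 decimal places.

0.167

The sequences differ at positions 2 (A/G, transition), 10 (G/C, transversion), 11 (T/A, transversion), 13 (G/C, transversion), 20 (T/G, transversion), 23 (C/G, transversion), 24 (C/G, transversion).
Of the 7 differences, 1 transition and 6 transversions, so Ti/Tv = 1/6 = 0.167.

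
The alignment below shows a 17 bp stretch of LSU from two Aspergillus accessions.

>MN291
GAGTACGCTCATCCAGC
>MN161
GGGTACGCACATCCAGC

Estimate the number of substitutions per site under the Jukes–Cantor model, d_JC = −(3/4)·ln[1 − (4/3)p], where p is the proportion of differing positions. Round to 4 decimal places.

Mismatches occur at site 2 (A→G), site 9 (T→A).
p = 2/17 = 0.117647.
d = −0.75 · ln(1 − (4/3)·0.117647) = −0.75 · ln(0.843137) = −0.75 · (-0.170626) = 0.1280.

0.1280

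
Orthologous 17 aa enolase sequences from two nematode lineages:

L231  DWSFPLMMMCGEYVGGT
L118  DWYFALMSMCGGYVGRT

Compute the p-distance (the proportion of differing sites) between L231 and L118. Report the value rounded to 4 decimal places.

The sequences differ at positions 3 (S/Y), 5 (P/A), 8 (M/S), 12 (E/G), 16 (G/R).
There are 5 differences over 17 sites, so p = 5/17 = 0.2941.

0.2941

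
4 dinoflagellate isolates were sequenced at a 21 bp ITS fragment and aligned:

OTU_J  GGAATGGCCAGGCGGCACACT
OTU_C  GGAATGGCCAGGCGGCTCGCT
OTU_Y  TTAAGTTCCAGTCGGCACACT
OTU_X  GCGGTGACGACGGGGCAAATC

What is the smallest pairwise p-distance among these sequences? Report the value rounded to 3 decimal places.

Pairwise Hamming distances:
  OTU_J vs OTU_C: 2
  OTU_J vs OTU_Y: 6
  OTU_J vs OTU_X: 10
  OTU_C vs OTU_Y: 8
  OTU_C vs OTU_X: 12
  OTU_Y vs OTU_X: 14
The smallest is 2 mismatches, between OTU_J and OTU_C; p = 2/21 = 0.095.

0.095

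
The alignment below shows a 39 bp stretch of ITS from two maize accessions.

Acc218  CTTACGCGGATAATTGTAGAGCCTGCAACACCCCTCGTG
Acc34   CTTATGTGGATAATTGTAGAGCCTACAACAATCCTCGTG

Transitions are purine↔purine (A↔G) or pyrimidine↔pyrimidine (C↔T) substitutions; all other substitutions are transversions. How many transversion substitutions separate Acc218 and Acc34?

Mismatches occur at site 5 (C→T, transition), site 7 (C→T, transition), site 25 (G→A, transition), site 31 (C→A, transversion), site 32 (C→T, transition).
Of the 5 differences, 4 transitions and 1 transversion, so the answer is 1.

1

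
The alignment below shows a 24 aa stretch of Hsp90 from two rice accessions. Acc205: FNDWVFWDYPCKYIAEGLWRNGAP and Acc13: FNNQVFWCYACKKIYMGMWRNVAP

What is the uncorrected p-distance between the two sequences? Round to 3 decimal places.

Differing sites — 3:D/N; 4:W/Q; 8:D/C; 10:P/A; 13:Y/K; 15:A/Y; 16:E/M; 18:L/M; 22:G/V.
There are 9 differences over 24 sites, so p = 9/24 = 0.375.

0.375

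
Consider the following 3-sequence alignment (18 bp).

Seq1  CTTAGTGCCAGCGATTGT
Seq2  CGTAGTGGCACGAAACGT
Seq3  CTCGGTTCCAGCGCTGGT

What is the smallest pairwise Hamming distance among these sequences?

Pairwise Hamming distances:
  Seq1 vs Seq2: 7
  Seq1 vs Seq3: 5
  Seq2 vs Seq3: 11
The smallest is 5, between Seq1 and Seq3.

5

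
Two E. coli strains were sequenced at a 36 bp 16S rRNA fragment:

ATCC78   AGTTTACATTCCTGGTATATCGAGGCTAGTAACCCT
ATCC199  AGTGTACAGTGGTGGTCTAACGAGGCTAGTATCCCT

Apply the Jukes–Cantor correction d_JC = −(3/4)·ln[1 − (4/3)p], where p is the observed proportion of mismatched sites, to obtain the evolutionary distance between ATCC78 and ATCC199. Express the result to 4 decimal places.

0.2251

The sequences differ at positions 4 (T/G), 9 (T/G), 11 (C/G), 12 (C/G), 17 (A/C), 20 (T/A), 32 (A/T).
p = 7/36 = 0.194444.
d = −0.75 · ln(1 − (4/3)·0.194444) = −0.75 · ln(0.740741) = −0.75 · (-0.300104) = 0.2251.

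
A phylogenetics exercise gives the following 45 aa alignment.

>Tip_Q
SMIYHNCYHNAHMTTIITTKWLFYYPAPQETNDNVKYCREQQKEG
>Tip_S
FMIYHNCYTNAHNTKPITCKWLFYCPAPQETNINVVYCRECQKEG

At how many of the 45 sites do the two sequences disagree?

10

The sequences differ at positions 1 (S/F), 9 (H/T), 13 (M/N), 15 (T/K), 16 (I/P), 19 (T/C), 25 (Y/C), 33 (D/I), 36 (K/V), 41 (Q/C).
That gives 10 mismatches out of 45 aligned sites, so the Hamming distance is 10.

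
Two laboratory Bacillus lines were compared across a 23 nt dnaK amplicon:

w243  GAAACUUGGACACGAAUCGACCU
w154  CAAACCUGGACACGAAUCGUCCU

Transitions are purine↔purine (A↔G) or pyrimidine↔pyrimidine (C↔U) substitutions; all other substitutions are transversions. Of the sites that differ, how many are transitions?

1

The sequences differ at positions 1 (G/C, transversion), 6 (U/C, transition), 20 (A/U, transversion).
Of the 3 differences, 1 transition and 2 transversions, so the answer is 1.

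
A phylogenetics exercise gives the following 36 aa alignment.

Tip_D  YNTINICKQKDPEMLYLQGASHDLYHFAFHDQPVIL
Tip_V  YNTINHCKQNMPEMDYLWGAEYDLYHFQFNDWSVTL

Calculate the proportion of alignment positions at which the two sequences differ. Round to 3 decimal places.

The sequences differ at positions 6 (I/H), 10 (K/N), 11 (D/M), 15 (L/D), 18 (Q/W), 21 (S/E), 22 (H/Y), 28 (A/Q), 30 (H/N), 32 (Q/W), 33 (P/S), 35 (I/T).
There are 12 differences over 36 sites, so p = 12/36 = 0.333.

0.333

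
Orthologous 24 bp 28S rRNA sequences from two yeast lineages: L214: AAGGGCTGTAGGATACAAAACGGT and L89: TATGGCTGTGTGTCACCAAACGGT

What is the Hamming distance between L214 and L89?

The sequences differ at positions 1 (A/T), 3 (G/T), 10 (A/G), 11 (G/T), 13 (A/T), 14 (T/C), 17 (A/C).
That gives 7 mismatches out of 24 aligned sites, so the Hamming distance is 7.

7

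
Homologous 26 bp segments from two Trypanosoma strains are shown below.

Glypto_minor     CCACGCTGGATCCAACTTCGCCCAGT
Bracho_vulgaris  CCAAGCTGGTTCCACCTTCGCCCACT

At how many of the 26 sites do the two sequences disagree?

Differing sites — 4:C/A; 10:A/T; 15:A/C; 25:G/C.
That gives 4 mismatches out of 26 aligned sites, so the Hamming distance is 4.

4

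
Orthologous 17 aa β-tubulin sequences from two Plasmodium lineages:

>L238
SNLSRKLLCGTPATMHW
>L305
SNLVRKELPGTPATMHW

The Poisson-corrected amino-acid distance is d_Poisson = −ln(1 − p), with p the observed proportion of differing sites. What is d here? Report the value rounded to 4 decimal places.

The sequences differ at positions 4 (S/V), 7 (L/E), 9 (C/P).
p = 3/17 = 0.176471.
d = −ln(1 − 0.176471) = −ln(0.823529) = 0.1942.

0.1942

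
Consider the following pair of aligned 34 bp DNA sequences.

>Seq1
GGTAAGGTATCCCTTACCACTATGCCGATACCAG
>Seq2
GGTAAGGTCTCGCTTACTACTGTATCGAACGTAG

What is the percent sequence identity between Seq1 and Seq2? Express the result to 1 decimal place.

Mismatches occur at site 9 (A↔C), site 12 (C↔G), site 18 (C↔T), site 22 (A↔G), site 24 (G↔A), site 25 (C↔T), site 29 (T↔A), site 30 (A↔C), site 31 (C↔G), site 32 (C↔T).
24 of the 34 sites match, so the percent identity is 24/34 × 100 = 70.6%.

70.6%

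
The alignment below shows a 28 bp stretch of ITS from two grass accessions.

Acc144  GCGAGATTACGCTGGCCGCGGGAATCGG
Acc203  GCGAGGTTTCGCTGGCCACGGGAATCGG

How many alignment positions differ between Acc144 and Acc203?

3

Mismatches occur at site 6 (A↔G), site 9 (A↔T), site 18 (G↔A).
That gives 3 mismatches out of 28 aligned sites, so the Hamming distance is 3.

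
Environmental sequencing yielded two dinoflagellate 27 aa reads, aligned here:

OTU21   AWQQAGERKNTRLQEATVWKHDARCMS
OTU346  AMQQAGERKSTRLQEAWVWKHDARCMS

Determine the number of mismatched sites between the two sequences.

3

Differing sites — 2:W/M; 10:N/S; 17:T/W.
That gives 3 mismatches out of 27 aligned sites, so the Hamming distance is 3.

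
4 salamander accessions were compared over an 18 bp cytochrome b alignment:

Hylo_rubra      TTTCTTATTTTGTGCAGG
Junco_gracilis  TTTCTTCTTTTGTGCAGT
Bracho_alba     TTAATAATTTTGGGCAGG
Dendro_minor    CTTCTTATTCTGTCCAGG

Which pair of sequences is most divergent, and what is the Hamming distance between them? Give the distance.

7

Pairwise Hamming distances:
  Hylo_rubra vs Junco_gracilis: 2
  Hylo_rubra vs Bracho_alba: 4
  Hylo_rubra vs Dendro_minor: 3
  Junco_gracilis vs Bracho_alba: 6
  Junco_gracilis vs Dendro_minor: 5
  Bracho_alba vs Dendro_minor: 7
The largest is 7, between Bracho_alba and Dendro_minor.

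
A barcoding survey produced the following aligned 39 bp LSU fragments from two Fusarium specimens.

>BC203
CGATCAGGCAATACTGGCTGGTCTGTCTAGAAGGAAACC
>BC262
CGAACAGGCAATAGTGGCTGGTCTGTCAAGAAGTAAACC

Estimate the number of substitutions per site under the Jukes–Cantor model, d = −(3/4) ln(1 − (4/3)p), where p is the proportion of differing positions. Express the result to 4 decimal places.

0.1103

Mismatches occur at site 4 (T→A), site 14 (C→G), site 28 (T→A), site 34 (G→T).
p = 4/39 = 0.102564.
d = −0.75 · ln(1 − (4/3)·0.102564) = −0.75 · ln(0.863248) = −0.75 · (-0.147053) = 0.1103.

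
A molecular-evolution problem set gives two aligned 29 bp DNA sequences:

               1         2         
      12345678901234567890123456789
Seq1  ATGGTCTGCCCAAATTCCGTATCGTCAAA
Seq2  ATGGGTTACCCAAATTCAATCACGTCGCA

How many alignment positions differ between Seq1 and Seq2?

9

Mismatches occur at site 5 (T→G), site 6 (C→T), site 8 (G→A), site 18 (C→A), site 19 (G→A), site 21 (A→C), site 22 (T→A), site 27 (A→G), site 28 (A→C).
That gives 9 mismatches out of 29 aligned sites, so the Hamming distance is 9.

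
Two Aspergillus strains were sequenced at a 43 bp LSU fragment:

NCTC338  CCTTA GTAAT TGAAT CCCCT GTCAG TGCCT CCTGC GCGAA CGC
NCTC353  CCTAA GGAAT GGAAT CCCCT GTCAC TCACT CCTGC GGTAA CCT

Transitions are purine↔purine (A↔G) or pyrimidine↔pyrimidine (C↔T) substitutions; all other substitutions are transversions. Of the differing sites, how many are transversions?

9

Mismatches occur at site 4 (T→A, transversion), site 7 (T→G, transversion), site 11 (T→G, transversion), site 25 (G→C, transversion), site 27 (G→C, transversion), site 28 (C→A, transversion), site 37 (C→G, transversion), site 38 (G→T, transversion), site 42 (G→C, transversion), site 43 (C→T, transition).
Of the 10 differences, 1 transition and 9 transversions, so the answer is 9.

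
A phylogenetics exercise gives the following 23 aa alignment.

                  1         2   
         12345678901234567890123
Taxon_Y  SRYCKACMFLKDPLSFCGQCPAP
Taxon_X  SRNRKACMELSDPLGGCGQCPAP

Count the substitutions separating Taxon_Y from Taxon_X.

Differing sites — 3:Y/N; 4:C/R; 9:F/E; 11:K/S; 15:S/G; 16:F/G.
That gives 6 mismatches out of 23 aligned sites, so the Hamming distance is 6.

6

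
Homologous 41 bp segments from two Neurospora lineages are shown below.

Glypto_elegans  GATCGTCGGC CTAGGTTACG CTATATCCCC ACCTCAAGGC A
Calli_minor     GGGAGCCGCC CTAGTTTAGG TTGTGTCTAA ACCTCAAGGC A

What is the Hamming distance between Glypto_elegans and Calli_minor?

The sequences differ at positions 2 (A/G), 3 (T/G), 4 (C/A), 6 (T/C), 9 (G/C), 15 (G/T), 19 (C/G), 21 (C/T), 23 (A/G), 25 (A/G), 28 (C/T), 29 (C/A), 30 (C/A).
That gives 13 mismatches out of 41 aligned sites, so the Hamming distance is 13.

13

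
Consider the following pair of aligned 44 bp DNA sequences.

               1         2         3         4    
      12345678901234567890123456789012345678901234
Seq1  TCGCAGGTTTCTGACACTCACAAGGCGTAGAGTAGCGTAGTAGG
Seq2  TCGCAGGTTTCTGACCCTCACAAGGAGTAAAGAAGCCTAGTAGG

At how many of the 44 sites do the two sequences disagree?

Differing sites — 16:A/C; 26:C/A; 30:G/A; 33:T/A; 37:G/C.
That gives 5 mismatches out of 44 aligned sites, so the Hamming distance is 5.

5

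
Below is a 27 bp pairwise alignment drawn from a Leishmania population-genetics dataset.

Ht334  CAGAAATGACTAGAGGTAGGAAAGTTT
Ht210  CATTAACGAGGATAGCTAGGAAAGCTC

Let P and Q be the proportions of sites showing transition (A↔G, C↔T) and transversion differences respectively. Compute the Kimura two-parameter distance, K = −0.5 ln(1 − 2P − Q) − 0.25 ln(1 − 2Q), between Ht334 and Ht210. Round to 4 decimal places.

0.4408

The sequences differ at positions 3 (G/T, transversion), 4 (A/T, transversion), 7 (T/C, transition), 10 (C/G, transversion), 11 (T/G, transversion), 13 (G/T, transversion), 16 (G/C, transversion), 25 (T/C, transition), 27 (T/C, transition).
Of the 9 differences, 3 transitions and 6 transversions over 27 sites: P = 3/27 = 0.111111, Q = 6/27 = 0.222222.
d = −0.5·ln(0.555556) − 0.25·ln(0.555556) = −0.5·(-0.587786) − 0.25·(-0.587786) = 0.4408.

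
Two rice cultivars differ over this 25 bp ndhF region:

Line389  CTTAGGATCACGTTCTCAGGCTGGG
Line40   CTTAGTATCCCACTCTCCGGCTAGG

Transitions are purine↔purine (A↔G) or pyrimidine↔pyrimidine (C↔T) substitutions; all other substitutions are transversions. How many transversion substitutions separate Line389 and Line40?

3

Mismatches occur at site 6 (G→T, transversion), site 10 (A→C, transversion), site 12 (G→A, transition), site 13 (T→C, transition), site 18 (A→C, transversion), site 23 (G→A, transition).
Of the 6 differences, 3 transitions and 3 transversions, so the answer is 3.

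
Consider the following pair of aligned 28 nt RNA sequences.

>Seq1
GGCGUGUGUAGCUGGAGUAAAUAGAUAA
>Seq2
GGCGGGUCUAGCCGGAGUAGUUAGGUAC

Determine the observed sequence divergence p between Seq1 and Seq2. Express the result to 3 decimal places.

The sequences differ at positions 5 (U/G), 8 (G/C), 13 (U/C), 20 (A/G), 21 (A/U), 25 (A/G), 28 (A/C).
There are 7 differences over 28 sites, so p = 7/28 = 0.250.

0.250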